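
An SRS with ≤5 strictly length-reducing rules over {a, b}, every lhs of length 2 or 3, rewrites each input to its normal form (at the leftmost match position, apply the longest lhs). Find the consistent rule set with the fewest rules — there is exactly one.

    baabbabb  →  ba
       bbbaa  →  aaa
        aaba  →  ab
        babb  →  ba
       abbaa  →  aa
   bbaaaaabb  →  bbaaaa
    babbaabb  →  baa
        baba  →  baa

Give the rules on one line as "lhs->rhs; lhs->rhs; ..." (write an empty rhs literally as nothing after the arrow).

  | baabbabb => baabb => ba
  | bbbaa => aaa
  | aaba => ab
  | babb => bab => ba

aba->b; abb->; bab->ba; bbb->a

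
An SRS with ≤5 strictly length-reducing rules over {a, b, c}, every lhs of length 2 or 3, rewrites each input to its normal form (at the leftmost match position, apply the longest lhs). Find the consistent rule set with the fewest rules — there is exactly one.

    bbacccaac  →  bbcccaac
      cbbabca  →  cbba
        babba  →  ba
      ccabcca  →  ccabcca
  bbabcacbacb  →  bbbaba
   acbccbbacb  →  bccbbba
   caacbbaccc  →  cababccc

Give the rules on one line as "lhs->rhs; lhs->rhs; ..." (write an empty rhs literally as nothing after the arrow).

  | bbacccaac => bbcccaac
  | cbbabca => cbba
  | babba => ba
  | ccabcca

abb->; acb->ba; acc->cc; bca->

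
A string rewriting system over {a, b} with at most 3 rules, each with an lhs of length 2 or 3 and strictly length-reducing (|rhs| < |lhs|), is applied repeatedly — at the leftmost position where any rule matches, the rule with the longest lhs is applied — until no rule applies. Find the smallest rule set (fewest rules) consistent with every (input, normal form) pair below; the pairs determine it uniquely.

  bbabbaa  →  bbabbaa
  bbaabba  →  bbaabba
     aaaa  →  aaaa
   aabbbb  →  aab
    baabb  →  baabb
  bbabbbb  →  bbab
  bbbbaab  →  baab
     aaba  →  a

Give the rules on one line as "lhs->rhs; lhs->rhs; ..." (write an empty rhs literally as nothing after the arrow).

aba->; bbb->

  | bbabbaa
  | bbaabba
  | aaaa
  | aabbbb => aab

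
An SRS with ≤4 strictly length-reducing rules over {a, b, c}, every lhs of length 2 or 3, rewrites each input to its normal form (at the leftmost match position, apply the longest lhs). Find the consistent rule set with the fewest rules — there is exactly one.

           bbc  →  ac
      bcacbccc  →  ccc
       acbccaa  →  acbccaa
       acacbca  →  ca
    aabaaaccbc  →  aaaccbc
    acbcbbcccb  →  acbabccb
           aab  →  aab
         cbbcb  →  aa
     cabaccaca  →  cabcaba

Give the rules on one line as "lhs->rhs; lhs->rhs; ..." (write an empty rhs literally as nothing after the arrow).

aca->ca; baa->; bb->a; cac->ab

  | bbc => ac
  | bcacbccc => babbccc => baaccc => ccc
  | acbccaa
  | acacbca => cacbca => abbca => aaca => aca => ca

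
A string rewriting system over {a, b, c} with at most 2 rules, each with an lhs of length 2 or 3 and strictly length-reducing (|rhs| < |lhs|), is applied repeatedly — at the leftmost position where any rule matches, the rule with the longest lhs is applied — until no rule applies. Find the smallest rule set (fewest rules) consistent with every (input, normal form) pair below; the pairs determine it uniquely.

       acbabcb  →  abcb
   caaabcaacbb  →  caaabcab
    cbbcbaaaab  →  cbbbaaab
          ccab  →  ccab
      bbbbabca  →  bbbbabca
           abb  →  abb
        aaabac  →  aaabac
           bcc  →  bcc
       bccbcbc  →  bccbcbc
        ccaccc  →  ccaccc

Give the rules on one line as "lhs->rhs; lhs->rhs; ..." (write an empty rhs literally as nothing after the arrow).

acb->; cba->b

  | acbabcb => abcb
  | caaabcaacbb => caaabcab
  | cbbcbaaaab => cbbbaaab
  | ccab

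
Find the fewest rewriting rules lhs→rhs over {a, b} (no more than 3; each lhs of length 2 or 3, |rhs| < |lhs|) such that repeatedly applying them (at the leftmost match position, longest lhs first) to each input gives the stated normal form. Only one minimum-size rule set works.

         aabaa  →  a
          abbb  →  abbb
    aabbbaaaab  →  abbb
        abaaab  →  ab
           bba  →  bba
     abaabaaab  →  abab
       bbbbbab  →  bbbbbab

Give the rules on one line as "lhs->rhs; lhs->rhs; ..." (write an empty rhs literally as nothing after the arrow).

aa->a; aab->; baa->ab

  | aabaa => aa => a
  | abbb
  | aabbbaaaab => bbaaaab => babaab => baabb => abbb
  | abaaab => aabab => ab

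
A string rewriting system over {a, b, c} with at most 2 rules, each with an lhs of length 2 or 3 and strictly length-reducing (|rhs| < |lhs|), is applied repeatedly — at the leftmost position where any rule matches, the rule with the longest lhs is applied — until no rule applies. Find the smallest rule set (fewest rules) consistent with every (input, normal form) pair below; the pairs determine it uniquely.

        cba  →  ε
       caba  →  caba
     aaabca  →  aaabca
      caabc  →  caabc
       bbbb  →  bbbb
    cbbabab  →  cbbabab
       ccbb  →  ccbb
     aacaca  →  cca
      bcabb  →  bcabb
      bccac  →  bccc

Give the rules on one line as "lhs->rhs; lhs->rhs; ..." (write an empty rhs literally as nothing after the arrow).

ac->c; cba->

  | cba => ε
  | caba
  | aaabca
  | caabc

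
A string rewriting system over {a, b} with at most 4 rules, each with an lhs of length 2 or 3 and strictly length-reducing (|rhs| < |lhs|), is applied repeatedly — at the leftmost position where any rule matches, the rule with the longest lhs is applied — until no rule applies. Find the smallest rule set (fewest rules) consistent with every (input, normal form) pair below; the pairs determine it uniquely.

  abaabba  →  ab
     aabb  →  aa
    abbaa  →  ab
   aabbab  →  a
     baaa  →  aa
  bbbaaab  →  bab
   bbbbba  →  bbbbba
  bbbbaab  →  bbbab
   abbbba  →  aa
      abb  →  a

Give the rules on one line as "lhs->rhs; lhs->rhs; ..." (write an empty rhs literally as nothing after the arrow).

aaa->ab; abb->a; baa->a

  | abaabba => aabba => aaa => ab
  | aabb => aa
  | abbaa => aaa => ab
  | aabbab => aaab => abb => a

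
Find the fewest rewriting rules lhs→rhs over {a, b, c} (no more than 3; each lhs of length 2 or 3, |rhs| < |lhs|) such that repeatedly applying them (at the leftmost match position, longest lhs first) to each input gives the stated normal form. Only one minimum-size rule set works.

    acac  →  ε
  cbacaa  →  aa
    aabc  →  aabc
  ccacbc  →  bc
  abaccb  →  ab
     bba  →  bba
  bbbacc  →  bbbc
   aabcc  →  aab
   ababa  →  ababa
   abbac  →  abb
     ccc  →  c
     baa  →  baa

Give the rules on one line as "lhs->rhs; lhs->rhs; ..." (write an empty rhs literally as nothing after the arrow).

ac->; cb->; cc->

  | acac => ac => ε
  | cbacaa => acaa => aa
  | aabc
  | ccacbc => acbc => bc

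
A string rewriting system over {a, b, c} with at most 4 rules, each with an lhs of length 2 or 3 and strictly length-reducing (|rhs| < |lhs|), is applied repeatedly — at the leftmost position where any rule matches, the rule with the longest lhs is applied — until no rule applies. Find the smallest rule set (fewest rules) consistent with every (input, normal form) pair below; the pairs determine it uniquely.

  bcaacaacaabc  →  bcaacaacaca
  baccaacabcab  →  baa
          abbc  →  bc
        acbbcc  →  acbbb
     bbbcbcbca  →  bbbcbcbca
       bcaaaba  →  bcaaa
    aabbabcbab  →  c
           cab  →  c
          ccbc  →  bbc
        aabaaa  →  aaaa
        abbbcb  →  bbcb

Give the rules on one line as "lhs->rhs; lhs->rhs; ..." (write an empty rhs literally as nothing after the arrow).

  | bcaacaacaabc => bcaacaacaca
  | baccaacabcab => babaacabcab => baacabcab => baaccaab => baabaab => baaab => baa
  | abbc => bc
  | acbbcc => acbbb

ab->; abc->ca; cc->b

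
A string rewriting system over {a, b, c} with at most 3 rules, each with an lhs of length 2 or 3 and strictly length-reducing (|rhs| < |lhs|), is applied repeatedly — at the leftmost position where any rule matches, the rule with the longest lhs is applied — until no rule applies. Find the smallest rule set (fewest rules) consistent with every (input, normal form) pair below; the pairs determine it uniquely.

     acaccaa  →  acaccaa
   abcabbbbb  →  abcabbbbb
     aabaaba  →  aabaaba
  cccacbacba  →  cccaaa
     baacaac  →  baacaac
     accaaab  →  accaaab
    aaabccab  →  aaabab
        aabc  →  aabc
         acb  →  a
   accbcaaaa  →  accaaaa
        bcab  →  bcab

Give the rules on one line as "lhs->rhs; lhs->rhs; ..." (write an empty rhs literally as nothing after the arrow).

bcc->b; cb->

  | acaccaa
  | abcabbbbb
  | aabaaba
  | cccacbacba => cccaacba => cccaaa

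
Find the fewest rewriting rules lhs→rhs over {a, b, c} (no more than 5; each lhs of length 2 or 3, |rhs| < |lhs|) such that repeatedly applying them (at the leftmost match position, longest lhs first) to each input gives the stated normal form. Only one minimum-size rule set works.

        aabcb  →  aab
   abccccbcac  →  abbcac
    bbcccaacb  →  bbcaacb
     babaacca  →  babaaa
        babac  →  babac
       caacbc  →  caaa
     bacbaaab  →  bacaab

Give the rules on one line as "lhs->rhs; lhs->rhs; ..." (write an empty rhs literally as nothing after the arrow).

  | aabcb => aab
  | abccccbcac => abccbcac => abbcac
  | bbcccaacb => bbcaacb
  | babaacca => babaaa

bcb->b; cba->c; cbc->a; cc->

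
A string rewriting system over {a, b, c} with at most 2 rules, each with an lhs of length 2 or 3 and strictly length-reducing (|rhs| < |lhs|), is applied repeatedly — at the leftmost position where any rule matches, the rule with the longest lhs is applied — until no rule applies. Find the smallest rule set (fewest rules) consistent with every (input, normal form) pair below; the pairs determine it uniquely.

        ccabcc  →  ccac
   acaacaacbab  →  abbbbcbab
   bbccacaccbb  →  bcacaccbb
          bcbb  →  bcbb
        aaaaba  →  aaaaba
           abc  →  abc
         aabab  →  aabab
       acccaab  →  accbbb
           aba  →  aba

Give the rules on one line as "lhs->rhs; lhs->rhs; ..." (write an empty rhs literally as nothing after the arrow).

bcc->c; caa->bb

  | ccabcc => ccac
  | acaacaacbab => abbcaacbab => abbbbcbab
  | bbccacaccbb => bcacaccbb
  | bcbb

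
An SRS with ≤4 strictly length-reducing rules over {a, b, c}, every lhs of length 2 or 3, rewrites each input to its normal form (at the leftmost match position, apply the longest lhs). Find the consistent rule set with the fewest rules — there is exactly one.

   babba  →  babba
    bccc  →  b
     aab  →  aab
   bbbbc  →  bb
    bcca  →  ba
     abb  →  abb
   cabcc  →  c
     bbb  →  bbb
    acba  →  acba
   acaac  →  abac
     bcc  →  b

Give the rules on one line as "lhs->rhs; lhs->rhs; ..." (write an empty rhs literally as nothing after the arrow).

  | babba
  | bccc => bcc => bc => b
  | aab
  | bbbbc => bb

bbc->; bc->b; ca->b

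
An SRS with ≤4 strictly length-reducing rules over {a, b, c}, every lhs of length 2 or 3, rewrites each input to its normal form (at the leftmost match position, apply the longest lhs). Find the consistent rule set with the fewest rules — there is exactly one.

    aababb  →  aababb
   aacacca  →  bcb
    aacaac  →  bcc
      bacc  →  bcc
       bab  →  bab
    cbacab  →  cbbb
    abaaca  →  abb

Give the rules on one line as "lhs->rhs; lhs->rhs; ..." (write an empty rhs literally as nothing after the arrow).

  | aababb
  | aacacca => acacca => cacca => bcca => bcb
  | aacaac => acaac => caac => bcc
  | bacc => bcc

ac->c; ca->b; caa->bc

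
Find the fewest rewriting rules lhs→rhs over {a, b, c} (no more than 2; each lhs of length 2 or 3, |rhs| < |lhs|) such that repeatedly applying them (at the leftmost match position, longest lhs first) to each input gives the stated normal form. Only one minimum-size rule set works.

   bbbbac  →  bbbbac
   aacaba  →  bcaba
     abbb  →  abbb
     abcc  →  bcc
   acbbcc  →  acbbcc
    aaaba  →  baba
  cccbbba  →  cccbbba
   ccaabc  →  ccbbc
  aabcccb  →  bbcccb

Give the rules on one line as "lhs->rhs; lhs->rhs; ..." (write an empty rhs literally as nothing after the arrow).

  | bbbbac
  | aacaba => bcaba
  | abbb
  | abcc => bcc

aa->b; abc->bc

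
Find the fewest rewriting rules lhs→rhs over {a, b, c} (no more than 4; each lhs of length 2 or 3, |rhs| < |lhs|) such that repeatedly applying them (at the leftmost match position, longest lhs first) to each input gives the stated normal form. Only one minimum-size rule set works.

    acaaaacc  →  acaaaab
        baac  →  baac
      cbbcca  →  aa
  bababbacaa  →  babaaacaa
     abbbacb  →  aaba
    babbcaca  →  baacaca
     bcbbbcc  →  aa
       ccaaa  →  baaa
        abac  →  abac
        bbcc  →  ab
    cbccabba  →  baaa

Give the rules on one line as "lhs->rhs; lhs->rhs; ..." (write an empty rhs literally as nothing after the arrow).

  | acaaaacc => acaaaab
  | baac
  | cbbcca => bcca => bba => aa
  | bababbacaa => babaaacaa

bb->a; cb->; cc->b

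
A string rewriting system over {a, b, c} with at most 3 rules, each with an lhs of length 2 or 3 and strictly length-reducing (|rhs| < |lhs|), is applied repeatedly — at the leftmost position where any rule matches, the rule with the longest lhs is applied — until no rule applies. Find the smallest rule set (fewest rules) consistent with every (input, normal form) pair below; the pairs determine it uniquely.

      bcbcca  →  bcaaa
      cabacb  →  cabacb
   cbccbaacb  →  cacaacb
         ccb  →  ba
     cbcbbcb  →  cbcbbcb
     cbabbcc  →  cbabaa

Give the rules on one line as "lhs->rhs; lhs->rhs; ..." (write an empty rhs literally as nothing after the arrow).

aab->ac; bcc->aa; ccb->ba

  | bcbcca => bcaaa
  | cabacb
  | cbccbaacb => caabaacb => cacaacb
  | ccb => ba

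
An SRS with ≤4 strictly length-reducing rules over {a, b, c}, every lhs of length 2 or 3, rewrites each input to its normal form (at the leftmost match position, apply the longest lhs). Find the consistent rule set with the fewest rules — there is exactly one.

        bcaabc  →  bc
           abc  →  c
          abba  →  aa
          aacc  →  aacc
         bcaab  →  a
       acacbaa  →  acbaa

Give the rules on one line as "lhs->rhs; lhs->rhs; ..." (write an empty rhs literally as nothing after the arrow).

  | bcaabc => babc => bc
  | abc => c
  | abba => bba => aa
  | aacc

ab->b; abc->c; bb->a; ca->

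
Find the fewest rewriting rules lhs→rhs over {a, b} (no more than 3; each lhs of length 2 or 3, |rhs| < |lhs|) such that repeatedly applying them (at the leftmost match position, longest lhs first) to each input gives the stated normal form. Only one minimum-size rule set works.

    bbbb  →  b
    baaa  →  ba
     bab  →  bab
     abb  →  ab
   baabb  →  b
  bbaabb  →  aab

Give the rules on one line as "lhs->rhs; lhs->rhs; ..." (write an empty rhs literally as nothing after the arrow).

  | bbbb => bbb => bb => b
  | baaa => ba
  | bab
  | abb => ab

baa->b; bb->b; bba->a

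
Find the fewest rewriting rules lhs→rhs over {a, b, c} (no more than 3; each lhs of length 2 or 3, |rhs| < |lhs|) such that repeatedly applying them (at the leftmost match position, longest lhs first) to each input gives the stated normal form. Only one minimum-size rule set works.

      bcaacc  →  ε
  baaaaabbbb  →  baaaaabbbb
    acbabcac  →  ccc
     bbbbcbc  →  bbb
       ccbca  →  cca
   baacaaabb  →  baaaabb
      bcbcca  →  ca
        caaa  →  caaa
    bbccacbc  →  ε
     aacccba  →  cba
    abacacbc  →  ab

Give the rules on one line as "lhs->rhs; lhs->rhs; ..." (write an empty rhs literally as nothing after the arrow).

  | bcaacc => aacc => ac => ε
  | baaaaabbbb
  | acbabcac => babcac => cccac => ccc
  | bbbbcbc => bbbbc => bbb

ac->; bab->cc; bc->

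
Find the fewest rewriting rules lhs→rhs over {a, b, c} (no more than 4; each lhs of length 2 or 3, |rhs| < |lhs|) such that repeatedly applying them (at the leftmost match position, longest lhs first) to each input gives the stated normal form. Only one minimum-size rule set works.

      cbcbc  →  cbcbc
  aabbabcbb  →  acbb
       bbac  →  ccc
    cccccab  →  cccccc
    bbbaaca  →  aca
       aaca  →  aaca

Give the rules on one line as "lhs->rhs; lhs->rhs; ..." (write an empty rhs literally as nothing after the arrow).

ab->c; bba->cc; bcc->

  | cbcbc
  | aabbabcbb => acbabcbb => acbccbb => acbb
  | bbac => ccc
  | cccccab => cccccc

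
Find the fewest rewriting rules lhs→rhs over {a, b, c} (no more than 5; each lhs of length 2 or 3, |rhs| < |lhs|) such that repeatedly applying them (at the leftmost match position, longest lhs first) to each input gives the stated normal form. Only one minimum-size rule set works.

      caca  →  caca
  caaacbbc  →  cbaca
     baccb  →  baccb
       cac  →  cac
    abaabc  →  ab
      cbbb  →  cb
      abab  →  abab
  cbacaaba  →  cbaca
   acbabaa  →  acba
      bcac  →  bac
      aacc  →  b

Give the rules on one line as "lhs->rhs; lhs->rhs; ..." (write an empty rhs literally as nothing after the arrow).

aa->b; bb->; bbc->a; bc->b

  | caca
  | caaacbbc => cbacbbc => cbaca
  | baccb
  | cac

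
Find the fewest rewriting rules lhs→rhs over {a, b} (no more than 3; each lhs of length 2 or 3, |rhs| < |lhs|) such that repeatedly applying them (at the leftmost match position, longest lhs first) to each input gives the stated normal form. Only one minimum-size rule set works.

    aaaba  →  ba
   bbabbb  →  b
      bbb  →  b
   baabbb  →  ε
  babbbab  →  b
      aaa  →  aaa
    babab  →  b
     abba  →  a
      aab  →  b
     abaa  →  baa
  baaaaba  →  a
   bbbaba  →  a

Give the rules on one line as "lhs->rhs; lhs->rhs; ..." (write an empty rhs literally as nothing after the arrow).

ab->b; bb->

  | aaaba => aaba => aba => ba
  | bbabbb => abbb => bbb => b
  | bbb => b
  | baabbb => babbb => bbbb => bb => ε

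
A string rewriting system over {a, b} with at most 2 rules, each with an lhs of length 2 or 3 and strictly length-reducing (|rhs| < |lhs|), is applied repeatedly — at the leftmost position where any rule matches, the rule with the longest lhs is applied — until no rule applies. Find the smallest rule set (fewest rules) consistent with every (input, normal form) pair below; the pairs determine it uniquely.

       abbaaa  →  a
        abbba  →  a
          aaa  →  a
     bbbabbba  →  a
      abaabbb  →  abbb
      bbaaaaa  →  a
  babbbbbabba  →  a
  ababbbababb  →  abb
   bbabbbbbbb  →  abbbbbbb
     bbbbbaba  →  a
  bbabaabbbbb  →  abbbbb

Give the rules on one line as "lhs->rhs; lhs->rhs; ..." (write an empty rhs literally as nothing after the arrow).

  | abbaaa => abaaa => aaaa => aaa => aa => a
  | abbba => abba => aba => aa => a
  | aaa => aa => a
  | bbbabbba => bbabbba => babbba => abbba => abba => aba => aa => a

aa->a; ba->a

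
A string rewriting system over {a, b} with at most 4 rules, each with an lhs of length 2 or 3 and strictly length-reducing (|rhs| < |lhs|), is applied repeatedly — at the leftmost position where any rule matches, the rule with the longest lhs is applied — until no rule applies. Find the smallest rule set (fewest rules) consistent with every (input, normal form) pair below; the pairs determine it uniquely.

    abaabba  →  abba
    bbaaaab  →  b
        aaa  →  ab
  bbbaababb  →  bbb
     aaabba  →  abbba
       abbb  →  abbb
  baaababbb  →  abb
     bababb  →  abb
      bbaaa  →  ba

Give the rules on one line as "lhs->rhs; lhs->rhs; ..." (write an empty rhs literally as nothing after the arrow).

aaa->ab; baa->; bab->

  | abaabba => abba
  | bbaaaab => baab => b
  | aaa => ab
  | bbbaababb => bbbabb => bbb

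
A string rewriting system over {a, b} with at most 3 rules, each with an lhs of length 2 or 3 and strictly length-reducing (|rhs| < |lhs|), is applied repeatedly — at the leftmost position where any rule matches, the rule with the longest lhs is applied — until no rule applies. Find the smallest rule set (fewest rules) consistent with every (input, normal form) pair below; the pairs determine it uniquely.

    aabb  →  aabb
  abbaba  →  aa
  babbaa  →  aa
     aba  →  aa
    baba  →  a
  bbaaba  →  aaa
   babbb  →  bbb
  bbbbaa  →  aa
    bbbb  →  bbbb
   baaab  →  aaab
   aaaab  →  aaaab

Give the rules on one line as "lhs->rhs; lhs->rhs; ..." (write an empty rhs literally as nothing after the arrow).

ba->a; bab->b

  | aabb
  | abbaba => abba => aba => aa
  | babbaa => bbaa => baa => aa
  | aba => aa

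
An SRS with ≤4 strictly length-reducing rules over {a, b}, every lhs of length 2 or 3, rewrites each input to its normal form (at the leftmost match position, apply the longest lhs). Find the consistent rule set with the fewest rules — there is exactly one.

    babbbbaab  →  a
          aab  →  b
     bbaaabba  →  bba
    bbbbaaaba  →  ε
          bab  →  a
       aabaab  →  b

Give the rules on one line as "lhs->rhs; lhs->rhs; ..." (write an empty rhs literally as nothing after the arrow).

  | babbbbaab => abbbaab => bbbaab => bbabb => bab => a
  | aab => ab => b
  | bbaaabba => bababba => aabba => abba => bba
  | bbbbaaaba => bbbababa => bbaaba => babba => aba => ε

ab->b; aba->; baa->ab; bab->a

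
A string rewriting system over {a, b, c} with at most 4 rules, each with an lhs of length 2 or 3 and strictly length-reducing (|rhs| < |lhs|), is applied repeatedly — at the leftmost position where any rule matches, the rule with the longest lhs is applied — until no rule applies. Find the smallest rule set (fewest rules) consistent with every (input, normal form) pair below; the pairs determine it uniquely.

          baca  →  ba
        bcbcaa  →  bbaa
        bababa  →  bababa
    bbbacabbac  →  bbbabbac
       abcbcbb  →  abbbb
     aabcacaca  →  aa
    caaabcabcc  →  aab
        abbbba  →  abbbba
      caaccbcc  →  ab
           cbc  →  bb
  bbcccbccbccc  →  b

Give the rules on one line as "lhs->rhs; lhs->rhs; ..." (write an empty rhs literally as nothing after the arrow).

bc->c; ca->; cbc->bb; cc->b

  | baca => ba
  | bcbcaa => cbcaa => bbaa
  | bababa
  | bbbacabbac => bbbabbac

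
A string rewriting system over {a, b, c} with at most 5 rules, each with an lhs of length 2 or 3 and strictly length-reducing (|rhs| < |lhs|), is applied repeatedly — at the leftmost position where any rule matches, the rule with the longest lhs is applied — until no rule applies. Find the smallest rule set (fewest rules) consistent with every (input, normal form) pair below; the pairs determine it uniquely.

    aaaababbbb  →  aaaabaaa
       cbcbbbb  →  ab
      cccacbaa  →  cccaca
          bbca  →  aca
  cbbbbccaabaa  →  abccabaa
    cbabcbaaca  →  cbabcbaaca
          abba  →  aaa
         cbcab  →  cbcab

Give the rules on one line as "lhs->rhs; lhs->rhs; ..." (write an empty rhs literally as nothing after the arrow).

acb->ac; bb->a; caa->ca; cbb->b

  | aaaababbbb => aaaabaabb => aaaabaaa
  | cbcbbbb => cbbbb => bbb => ab
  | cccacbaa => cccacaa => cccaca
  | bbca => aca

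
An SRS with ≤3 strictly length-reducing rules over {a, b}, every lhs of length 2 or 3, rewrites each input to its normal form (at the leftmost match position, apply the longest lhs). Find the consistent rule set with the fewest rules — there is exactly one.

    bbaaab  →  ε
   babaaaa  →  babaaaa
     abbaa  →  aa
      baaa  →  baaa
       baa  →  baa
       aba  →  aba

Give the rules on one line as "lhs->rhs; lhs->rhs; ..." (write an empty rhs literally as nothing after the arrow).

  | bbaaab => aab => ε
  | babaaaa
  | abbaa => aa
  | baaa

aab->; bba->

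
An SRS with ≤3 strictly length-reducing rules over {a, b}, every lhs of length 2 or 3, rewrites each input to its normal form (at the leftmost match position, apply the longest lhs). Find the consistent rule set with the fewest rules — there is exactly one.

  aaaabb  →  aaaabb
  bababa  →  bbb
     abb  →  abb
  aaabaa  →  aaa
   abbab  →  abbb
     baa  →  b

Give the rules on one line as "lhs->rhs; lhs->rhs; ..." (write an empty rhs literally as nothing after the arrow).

  | aaaabb
  | bababa => bbaba => bbba => bbb
  | abb
  | aaabaa => aaa

aba->; ba->b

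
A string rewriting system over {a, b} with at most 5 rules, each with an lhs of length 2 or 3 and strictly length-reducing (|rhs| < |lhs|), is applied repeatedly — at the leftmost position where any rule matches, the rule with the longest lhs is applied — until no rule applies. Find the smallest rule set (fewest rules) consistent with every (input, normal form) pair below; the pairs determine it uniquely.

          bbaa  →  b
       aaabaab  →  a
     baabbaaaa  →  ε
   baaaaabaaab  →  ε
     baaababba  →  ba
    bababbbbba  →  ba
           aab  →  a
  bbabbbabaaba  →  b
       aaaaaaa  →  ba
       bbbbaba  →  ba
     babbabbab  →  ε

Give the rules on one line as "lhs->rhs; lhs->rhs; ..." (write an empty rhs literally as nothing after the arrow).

  | bbaa => aa => b
  | aaabaab => babaab => bbaab => aab => a
  | baabbaaaa => babaaaa => bbaaaa => aaaa => baa => bb => ε
  | baaaaabaaab => bbaaabaaab => aaabaaab => babaaab => bbaaab => aaab => bab => bb => ε

aa->b; aab->a; ab->b; bb->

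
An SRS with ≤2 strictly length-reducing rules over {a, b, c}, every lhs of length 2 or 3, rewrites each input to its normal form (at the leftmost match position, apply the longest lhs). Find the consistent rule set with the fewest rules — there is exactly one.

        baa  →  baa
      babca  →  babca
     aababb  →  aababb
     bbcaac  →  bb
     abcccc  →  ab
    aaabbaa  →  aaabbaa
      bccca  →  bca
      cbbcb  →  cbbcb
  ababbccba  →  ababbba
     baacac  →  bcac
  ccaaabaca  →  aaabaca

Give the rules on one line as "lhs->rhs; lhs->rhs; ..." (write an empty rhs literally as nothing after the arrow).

  | baa
  | babca
  | aababb
  | bbcaac => bbcc => bb

aac->c; cc->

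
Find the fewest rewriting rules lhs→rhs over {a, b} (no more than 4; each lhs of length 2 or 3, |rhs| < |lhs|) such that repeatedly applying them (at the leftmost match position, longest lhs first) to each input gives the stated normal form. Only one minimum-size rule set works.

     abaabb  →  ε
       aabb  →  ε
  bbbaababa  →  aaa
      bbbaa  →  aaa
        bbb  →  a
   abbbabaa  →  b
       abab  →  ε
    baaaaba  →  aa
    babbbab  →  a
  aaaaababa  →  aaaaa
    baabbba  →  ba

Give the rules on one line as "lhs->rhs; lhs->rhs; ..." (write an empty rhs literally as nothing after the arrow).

  | abaabb => aabb => ab => ε
  | aabb => ab => ε
  | bbbaababa => aaababa => aaaba => aaa
  | bbbaa => aaa

ab->; baa->bb; bb->b; bbb->a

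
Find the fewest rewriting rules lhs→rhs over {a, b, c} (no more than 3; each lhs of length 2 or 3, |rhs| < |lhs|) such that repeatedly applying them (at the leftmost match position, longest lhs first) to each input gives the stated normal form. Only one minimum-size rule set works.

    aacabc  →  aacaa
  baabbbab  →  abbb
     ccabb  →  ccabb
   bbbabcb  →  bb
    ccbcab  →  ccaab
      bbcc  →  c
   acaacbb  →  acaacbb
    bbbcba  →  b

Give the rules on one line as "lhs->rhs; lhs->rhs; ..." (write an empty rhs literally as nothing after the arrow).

ba->; bc->a

  | aacabc => aacaa
  | baabbbab => abbbab => abbb
  | ccabb
  | bbbabcb => bbbcb => bbab => bb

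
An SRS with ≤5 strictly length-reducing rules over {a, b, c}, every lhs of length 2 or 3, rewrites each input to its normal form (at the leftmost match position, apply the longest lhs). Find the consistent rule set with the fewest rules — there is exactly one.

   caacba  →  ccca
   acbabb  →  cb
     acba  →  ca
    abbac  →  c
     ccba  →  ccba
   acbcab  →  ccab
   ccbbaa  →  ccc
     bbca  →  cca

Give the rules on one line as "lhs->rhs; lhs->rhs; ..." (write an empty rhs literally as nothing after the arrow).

aa->; aac->cb; ac->b; bb->c

  | caacba => ccbba => ccca
  | acbabb => bbabb => cabb => cac => cb
  | acba => bba => ca
  | abbac => acac => bac => bb => c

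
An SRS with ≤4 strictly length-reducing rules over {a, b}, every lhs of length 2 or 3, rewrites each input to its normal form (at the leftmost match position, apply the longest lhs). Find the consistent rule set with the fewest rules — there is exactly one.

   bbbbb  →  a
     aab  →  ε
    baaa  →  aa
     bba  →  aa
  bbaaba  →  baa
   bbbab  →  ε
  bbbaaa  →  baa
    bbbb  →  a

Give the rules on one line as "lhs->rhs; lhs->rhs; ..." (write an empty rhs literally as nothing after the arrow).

aaa->ba; aab->; ab->a; bb->a

  | bbbbb => abbb => abb => ab => a
  | aab => ε
  | baaa => bba => aa
  | bba => aa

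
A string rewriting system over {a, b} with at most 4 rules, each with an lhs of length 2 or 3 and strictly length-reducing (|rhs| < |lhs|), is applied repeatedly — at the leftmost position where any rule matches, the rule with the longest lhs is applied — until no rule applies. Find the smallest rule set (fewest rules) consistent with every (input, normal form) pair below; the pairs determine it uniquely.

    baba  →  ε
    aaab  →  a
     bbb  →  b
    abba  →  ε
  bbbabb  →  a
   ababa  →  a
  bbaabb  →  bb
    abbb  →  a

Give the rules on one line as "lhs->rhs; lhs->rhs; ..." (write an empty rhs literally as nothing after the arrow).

  | baba => aba => aa => ε
  | aaab => ab => a
  | bbb => b
  | abba => aba => aa => ε

aa->; ab->a; ba->a; bbb->b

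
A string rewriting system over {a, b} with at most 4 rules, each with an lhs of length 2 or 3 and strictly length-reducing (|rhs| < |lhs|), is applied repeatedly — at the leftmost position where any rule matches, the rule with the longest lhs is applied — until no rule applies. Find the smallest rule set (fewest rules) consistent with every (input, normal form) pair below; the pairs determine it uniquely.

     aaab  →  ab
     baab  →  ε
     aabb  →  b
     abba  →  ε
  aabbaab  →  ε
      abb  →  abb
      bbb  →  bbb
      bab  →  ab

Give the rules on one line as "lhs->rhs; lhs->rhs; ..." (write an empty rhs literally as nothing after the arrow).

  | aaab => ab
  | baab => aab => ε
  | aabb => b
  | abba => aba => aa => ε

aa->; aab->; ba->a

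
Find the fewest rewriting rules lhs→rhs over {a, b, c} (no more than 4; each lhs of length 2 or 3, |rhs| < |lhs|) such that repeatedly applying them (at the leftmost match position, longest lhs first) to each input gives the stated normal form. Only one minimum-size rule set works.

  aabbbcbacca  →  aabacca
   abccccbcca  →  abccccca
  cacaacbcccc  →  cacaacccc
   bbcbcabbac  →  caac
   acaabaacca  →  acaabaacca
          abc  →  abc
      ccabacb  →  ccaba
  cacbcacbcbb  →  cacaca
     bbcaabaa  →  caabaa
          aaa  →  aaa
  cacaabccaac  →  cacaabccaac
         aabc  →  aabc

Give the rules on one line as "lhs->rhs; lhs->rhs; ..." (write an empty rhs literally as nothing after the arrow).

bb->; cb->; cbb->ca

  | aabbbcbacca => aabcbacca => aabacca
  | abccccbcca => abccccca
  | cacaacbcccc => cacaacccc
  | bbcbcabbac => cbcabbac => cabbac => caac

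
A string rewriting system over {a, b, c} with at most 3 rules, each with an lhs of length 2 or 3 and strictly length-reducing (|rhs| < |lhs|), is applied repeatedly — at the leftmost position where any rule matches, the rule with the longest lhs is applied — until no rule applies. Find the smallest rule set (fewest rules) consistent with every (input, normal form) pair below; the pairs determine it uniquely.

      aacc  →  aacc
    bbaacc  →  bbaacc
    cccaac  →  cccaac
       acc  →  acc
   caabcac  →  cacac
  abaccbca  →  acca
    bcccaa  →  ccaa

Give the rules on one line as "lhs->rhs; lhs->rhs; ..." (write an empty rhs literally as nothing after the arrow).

  | aacc
  | bbaacc
  | cccaac
  | acc

ab->; bc->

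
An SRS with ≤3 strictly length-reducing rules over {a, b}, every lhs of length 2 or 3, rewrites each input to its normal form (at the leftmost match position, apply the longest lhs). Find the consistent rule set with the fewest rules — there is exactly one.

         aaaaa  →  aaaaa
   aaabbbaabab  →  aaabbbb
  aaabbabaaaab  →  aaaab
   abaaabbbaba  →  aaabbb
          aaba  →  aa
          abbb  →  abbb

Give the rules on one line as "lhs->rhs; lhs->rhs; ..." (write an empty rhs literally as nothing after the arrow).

ba->; bab->bb

  | aaaaa
  | aaabbbaabab => aaabbabab => aaabbbab => aaabbbb
  | aaabbabaaaab => aaabbbaaaab => aaabbaaab => aaabaab => aaaab
  | abaaabbbaba => aaabbbaba => aaabbbba => aaabbb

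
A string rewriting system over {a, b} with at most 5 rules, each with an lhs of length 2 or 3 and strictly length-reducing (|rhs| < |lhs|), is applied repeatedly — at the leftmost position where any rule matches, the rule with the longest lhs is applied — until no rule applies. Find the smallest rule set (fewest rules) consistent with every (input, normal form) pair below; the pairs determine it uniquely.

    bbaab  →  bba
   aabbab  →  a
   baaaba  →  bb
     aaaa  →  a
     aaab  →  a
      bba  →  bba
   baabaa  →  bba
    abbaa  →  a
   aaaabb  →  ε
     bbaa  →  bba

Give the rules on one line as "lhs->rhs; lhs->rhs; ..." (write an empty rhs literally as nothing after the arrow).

aa->a; ab->a; aba->b; abb->

  | bbaab => bbab => bba
  | aabbab => abbab => ab => a
  | baaaba => baaba => baba => bb
  | aaaa => aaa => aa => a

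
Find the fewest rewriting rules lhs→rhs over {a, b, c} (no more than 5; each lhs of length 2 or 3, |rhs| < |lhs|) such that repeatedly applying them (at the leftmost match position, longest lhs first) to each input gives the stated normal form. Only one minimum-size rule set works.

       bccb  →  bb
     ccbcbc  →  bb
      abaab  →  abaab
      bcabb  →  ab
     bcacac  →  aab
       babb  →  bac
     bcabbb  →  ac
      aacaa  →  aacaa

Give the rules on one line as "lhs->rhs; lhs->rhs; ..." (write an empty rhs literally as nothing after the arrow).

abb->ac; bc->b; bca->ab; cb->b

  | bccb => bcb => bb
  | ccbcbc => cbcbc => bcbc => bbc => bb
  | abaab
  | bcabb => abbb => acb => ab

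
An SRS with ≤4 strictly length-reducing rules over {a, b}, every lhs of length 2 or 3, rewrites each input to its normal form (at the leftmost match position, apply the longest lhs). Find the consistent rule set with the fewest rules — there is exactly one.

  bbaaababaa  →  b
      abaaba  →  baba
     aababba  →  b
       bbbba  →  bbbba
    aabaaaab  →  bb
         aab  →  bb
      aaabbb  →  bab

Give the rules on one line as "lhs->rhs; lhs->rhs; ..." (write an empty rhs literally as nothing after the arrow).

aa->b; abb->a; baa->aa

  | bbaaababaa => baaababaa => aaababaa => bababaa => babaaa => baaaa => aaaa => baa => aa => b
  | abaaba => aaaba => baba
  | aababba => bbabba => bbaa => baa => aa => b
  | bbbba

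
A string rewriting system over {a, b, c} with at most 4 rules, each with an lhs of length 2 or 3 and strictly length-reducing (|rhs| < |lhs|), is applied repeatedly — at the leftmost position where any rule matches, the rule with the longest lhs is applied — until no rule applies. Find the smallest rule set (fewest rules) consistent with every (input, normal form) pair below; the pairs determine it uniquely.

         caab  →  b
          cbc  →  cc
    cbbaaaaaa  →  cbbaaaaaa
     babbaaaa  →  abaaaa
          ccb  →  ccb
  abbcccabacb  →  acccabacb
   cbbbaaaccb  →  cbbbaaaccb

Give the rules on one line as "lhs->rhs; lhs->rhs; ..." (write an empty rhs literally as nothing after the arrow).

  | caab => b
  | cbc => cc
  | cbbaaaaaa
  | babbaaaa => abaaaa

bab->a; bc->c; caa->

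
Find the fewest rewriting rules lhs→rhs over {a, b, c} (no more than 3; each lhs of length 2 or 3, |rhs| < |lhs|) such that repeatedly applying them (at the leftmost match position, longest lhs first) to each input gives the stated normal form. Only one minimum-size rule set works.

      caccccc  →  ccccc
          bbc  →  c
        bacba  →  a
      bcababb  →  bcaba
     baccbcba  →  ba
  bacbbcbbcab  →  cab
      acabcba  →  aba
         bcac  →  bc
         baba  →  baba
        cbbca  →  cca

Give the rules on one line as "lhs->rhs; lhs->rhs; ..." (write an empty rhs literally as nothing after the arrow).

  | caccccc => ccccc
  | bbc => c
  | bacba => bba => a
  | bcababb => bcaba

ac->; bb->; bcb->b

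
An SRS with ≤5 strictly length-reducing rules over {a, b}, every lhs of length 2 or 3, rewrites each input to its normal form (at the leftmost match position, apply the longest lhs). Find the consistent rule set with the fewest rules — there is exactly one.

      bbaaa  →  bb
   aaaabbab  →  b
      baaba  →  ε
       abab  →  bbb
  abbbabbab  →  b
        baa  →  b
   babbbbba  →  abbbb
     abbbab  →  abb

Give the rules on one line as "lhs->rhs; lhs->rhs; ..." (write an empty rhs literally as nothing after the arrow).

  | bbaaa => bbaa => bba => bb
  | aaaabbab => aabbab => bbab => ba => b
  | baaba => baba => aa => ε
  | abab => bbb

aa->; aba->bb; ba->b; bab->a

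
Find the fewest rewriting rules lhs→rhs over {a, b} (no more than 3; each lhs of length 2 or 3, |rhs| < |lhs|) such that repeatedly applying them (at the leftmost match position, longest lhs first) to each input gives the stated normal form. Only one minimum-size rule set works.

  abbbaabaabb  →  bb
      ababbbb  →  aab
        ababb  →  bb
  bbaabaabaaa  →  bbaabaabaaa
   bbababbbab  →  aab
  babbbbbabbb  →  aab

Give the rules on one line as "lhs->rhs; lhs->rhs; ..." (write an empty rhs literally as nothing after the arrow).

  | abbbaabaabb => bbbaabaabb => aaaabaabb => aaaababb => aaaabb => aaabb => aabb => abb => bb
  | ababbbb => abbbb => bbbb => aab
  | ababb => abb => bb
  | bbaabaabaaa

abb->bb; bab->b; bbb->aa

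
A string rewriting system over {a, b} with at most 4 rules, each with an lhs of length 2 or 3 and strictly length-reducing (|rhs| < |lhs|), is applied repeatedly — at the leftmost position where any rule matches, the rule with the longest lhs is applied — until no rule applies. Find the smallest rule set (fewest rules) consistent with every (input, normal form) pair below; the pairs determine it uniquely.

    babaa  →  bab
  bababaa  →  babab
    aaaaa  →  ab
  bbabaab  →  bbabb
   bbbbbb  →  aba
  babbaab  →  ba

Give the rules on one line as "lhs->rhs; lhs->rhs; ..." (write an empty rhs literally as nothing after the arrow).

aaa->ab; baa->b; bbb->aa

  | babaa => bab
  | bababaa => babab
  | aaaaa => abaa => ab
  | bbabaab => bbabb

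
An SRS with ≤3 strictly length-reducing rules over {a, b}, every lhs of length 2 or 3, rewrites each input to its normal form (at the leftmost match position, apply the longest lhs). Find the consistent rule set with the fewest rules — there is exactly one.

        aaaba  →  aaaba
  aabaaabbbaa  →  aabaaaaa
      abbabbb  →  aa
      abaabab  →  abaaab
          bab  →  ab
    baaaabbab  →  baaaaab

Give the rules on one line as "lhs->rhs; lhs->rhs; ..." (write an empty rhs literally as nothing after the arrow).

  | aaaba
  | aabaaabbbaa => aabaaaaa
  | abbabbb => ababbb => aabbb => aa
  | abaabab => abaaab

bab->ab; bbb->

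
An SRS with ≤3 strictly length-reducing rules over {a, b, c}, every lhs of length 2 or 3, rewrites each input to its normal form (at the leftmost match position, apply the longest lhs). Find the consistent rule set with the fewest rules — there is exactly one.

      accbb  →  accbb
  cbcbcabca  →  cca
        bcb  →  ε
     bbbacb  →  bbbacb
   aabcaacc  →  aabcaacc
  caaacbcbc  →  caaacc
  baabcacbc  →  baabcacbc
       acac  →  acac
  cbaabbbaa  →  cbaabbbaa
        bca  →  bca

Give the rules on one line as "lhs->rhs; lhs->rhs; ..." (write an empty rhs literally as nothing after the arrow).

  | accbb
  | cbcbcabca => ccabca => cca
  | bcb => ε
  | bbbacb

bcb->; cab->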